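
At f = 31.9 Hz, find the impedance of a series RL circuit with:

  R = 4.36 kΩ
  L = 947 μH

Step 1 — Angular frequency: ω = 2π·f = 2π·31.9 = 200.4 rad/s.
Step 2 — Component impedances:
  R: Z = R = 4360 Ω
  L: Z = jωL = j·200.4·0.000947 = 0 + j0.1898 Ω
Step 3 — Series combination: Z_total = R + L = 4360 + j0.1898 Ω = 4360∠0.0° Ω.

Z = 4360 + j0.1898 Ω = 4360∠0.0° Ω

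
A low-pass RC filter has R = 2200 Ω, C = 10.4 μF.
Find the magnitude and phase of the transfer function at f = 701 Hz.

Step 1 — Angular frequency: ω = 2π·701 = 4405 rad/s.
Step 2 — Transfer function: H(jω) = 1/(1 + jωRC).
Step 3 — Denominator: 1 + jωRC = 1 + j·4405·2200·1.04e-05 = 1 + j100.8.
Step 4 — H = 9.846e-05 - j0.009922.
Step 5 — Magnitude: |H| = 0.009923 (-40.1 dB); phase: φ = -89.4°.

|H| = 0.009923 (-40.1 dB), φ = -89.4°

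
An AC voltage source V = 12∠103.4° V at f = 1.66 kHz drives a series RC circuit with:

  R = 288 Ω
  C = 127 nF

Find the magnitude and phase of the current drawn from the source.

Step 1 — Angular frequency: ω = 2π·f = 2π·1660 = 1.043e+04 rad/s.
Step 2 — Component impedances:
  R: Z = R = 288 Ω
  C: Z = 1/(jωC) = -j/(ω·C) = 0 - j754.9 Ω
Step 3 — Series combination: Z_total = R + C = 288 - j754.9 Ω = 808∠-69.1° Ω.
Step 4 — Source phasor: V = 12∠103.4° V = -2.781 + j11.67 V.
Step 5 — Ohm's law: I = V / Z_total = (-2.781 + j11.67) / (288 - j754.9) = -0.01473 + j0.001934 A.
Step 6 — Convert to polar: |I| = 0.01485 A, ∠I = 172.5°.

I = 0.01485∠172.5° A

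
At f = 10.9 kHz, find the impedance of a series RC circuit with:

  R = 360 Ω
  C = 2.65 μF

Step 1 — Angular frequency: ω = 2π·f = 2π·1.09e+04 = 6.849e+04 rad/s.
Step 2 — Component impedances:
  R: Z = R = 360 Ω
  C: Z = 1/(jωC) = -j/(ω·C) = 0 - j5.51 Ω
Step 3 — Series combination: Z_total = R + C = 360 - j5.51 Ω = 360∠-0.9° Ω.

Z = 360 - j5.51 Ω = 360∠-0.9° Ω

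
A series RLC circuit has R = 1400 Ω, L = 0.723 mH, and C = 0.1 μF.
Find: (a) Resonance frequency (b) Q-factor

Step 1 — Resonance condition Im(Z)=0 gives ω₀ = 1/√(LC).
Step 2 — ω₀ = 1/√(0.000723·1e-07) = 1.176e+05 rad/s.
Step 3 — f₀ = ω₀/(2π) = 1.872e+04 Hz.
Step 4 — Series Q: Q = ω₀L/R = 1.176e+05·0.000723/1400 = 0.06074.

(a) f₀ = 1.872e+04 Hz  (b) Q = 0.06074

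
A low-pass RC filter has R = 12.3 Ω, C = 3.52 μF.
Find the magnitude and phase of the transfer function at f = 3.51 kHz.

Step 1 — Angular frequency: ω = 2π·3510 = 2.205e+04 rad/s.
Step 2 — Transfer function: H(jω) = 1/(1 + jωRC).
Step 3 — Denominator: 1 + jωRC = 1 + j·2.205e+04·12.3·3.52e-06 = 1 + j0.9548.
Step 4 — H = 0.5231 - j0.4995.
Step 5 — Magnitude: |H| = 0.7232 (-2.8 dB); phase: φ = -43.7°.

|H| = 0.7232 (-2.8 dB), φ = -43.7°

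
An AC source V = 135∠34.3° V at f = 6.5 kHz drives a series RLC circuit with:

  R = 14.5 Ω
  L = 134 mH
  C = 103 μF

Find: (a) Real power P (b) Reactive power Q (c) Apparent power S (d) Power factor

Step 1 — Angular frequency: ω = 2π·f = 2π·6500 = 4.084e+04 rad/s.
Step 2 — Component impedances:
  R: Z = R = 14.5 Ω
  L: Z = jωL = j·4.084e+04·0.134 = 0 + j5473 Ω
  C: Z = 1/(jωC) = -j/(ω·C) = 0 - j0.2377 Ω
Step 3 — Series combination: Z_total = R + L + C = 14.5 + j5472 Ω = 5472∠89.8° Ω.
Step 4 — Source phasor: V = 135∠34.3° V = 111.5 + j76.08 V.
Step 5 — Current: I = V / Z = 0.01396 - j0.02034 A = 0.02467∠-55.5° A.
Step 6 — Complex power: S = V·I* = 0.008824 + j3.33 VA.
Step 7 — Real power: P = Re(S) = 0.008824 W.
Step 8 — Reactive power: Q = Im(S) = 3.33 VAR.
Step 9 — Apparent power: |S| = 3.33 VA.
Step 10 — Power factor: PF = P/|S| = 0.00265 (lagging).

(a) P = 0.008824 W  (b) Q = 3.33 VAR  (c) S = 3.33 VA  (d) PF = 0.00265 (lagging)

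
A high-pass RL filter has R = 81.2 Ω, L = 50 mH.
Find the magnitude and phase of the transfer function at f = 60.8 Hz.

Step 1 — Angular frequency: ω = 2π·60.8 = 382 rad/s.
Step 2 — Transfer function: H(jω) = jωL/(R + jωL).
Step 3 — Numerator jωL = j·19.1; denominator R + jωL = 81.2 + j19.1.
Step 4 — H = 0.05243 + j0.2229.
Step 5 — Magnitude: |H| = 0.229 (-12.8 dB); phase: φ = 76.8°.

|H| = 0.229 (-12.8 dB), φ = 76.8°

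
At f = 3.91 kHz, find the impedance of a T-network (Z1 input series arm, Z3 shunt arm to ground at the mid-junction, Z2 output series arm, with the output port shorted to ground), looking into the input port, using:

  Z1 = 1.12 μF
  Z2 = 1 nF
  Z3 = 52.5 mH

Step 1 — Angular frequency: ω = 2π·f = 2π·3910 = 2.457e+04 rad/s.
Step 2 — Component impedances:
  Z1: Z = 1/(jωC) = -j/(ω·C) = 0 - j36.34 Ω
  Z2: Z = 1/(jωC) = -j/(ω·C) = 0 - j4.07e+04 Ω
  Z3: Z = jωL = j·2.457e+04·0.0525 = 0 + j1290 Ω
Step 3 — With the output port shorted to ground, the output series arm Z2 runs from the junction to ground; the shunt arm Z3 also runs from the junction to ground. They appear in parallel: Z3 || Z2 = 0 + j1332 Ω.
Step 4 — Series with input arm Z1: Z_in = Z1 + (Z3 || Z2) = 0 + j1296 Ω = 1296∠90.0° Ω.

Z = 0 + j1296 Ω = 1296∠90.0° Ω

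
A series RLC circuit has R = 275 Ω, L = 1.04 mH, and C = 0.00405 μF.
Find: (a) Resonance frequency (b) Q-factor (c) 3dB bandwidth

Step 1 — Resonance: ω₀ = 1/√(LC) = 1/√(0.00104·4.05e-09) = 4.873e+05 rad/s.
Step 2 — f₀ = ω₀/(2π) = 7.755e+04 Hz.
Step 3 — Series Q: Q = ω₀L/R = 4.873e+05·0.00104/275 = 1.843.
Step 4 — Bandwidth: Δω = ω₀/Q = 2.644e+05 rad/s; BW = Δω/(2π) = 4.208e+04 Hz.

(a) f₀ = 7.755e+04 Hz  (b) Q = 1.843  (c) BW = 4.208e+04 Hz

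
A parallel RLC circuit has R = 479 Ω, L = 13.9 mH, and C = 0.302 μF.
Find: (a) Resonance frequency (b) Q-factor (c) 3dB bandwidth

Step 1 — Resonance: ω₀ = 1/√(LC) = 1/√(0.0139·3.02e-07) = 1.543e+04 rad/s.
Step 2 — f₀ = ω₀/(2π) = 2456 Hz.
Step 3 — Parallel Q: Q = R/(ω₀L) = 479/(1.543e+04·0.0139) = 2.233.
Step 4 — Bandwidth: Δω = ω₀/Q = 6913 rad/s; BW = Δω/(2π) = 1100 Hz.

(a) f₀ = 2456 Hz  (b) Q = 2.233  (c) BW = 1100 Hz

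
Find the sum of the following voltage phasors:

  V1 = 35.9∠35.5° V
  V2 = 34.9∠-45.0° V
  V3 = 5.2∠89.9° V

Step 1 — Convert each phasor to rectangular form:
  V1 = 35.9·(cos(35.5°) + j·sin(35.5°)) = 29.23 + j20.85 V
  V2 = 34.9·(cos(-45.0°) + j·sin(-45.0°)) = 24.68 - j24.68 V
  V3 = 5.2·(cos(89.9°) + j·sin(89.9°)) = 0.009076 + j5.2 V
Step 2 — Sum components: V_total = 53.91 + j1.369 V.
Step 3 — Convert to polar: |V_total| = 53.93 V, ∠V_total = 1.5°.

V_total = 53.93∠1.5° V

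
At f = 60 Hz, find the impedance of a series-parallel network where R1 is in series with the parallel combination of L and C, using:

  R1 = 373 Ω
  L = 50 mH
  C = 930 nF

Step 1 — Angular frequency: ω = 2π·f = 2π·60 = 377 rad/s.
Step 2 — Component impedances:
  R1: Z = R = 373 Ω
  L: Z = jωL = j·377·0.05 = 0 + j18.85 Ω
  C: Z = 1/(jωC) = -j/(ω·C) = 0 - j2852 Ω
Step 3 — Parallel branch: L || C = 1/(1/L + 1/C) = 0 + j18.97 Ω.
Step 4 — Series with R1: Z_total = R1 + (L || C) = 373 + j18.97 Ω = 373.5∠2.9° Ω.

Z = 373 + j18.97 Ω = 373.5∠2.9° Ω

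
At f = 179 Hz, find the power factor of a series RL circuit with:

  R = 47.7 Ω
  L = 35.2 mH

Step 1 — Angular frequency: ω = 2π·f = 2π·179 = 1125 rad/s.
Step 2 — Component impedances:
  R: Z = R = 47.7 Ω
  L: Z = jωL = j·1125·0.0352 = 0 + j39.59 Ω
Step 3 — Series combination: Z_total = R + L = 47.7 + j39.59 Ω = 61.99∠39.7° Ω.
Step 4 — Power factor: PF = cos(φ) = Re(Z)/|Z| = 47.7/61.99 = 0.7695.
Step 5 — Type: Im(Z) = 39.59 ⇒ lagging (phase φ = 39.7°).

PF = 0.7695 (lagging, φ = 39.7°)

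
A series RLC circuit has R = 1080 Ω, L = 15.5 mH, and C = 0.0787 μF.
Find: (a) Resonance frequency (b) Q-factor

Step 1 — Resonance condition Im(Z)=0 gives ω₀ = 1/√(LC).
Step 2 — ω₀ = 1/√(0.0155·7.87e-08) = 2.863e+04 rad/s.
Step 3 — f₀ = ω₀/(2π) = 4557 Hz.
Step 4 — Series Q: Q = ω₀L/R = 2.863e+04·0.0155/1080 = 0.4109.

(a) f₀ = 4557 Hz  (b) Q = 0.4109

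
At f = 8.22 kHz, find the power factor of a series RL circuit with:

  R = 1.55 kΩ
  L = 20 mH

Step 1 — Angular frequency: ω = 2π·f = 2π·8220 = 5.165e+04 rad/s.
Step 2 — Component impedances:
  R: Z = R = 1550 Ω
  L: Z = jωL = j·5.165e+04·0.02 = 0 + j1033 Ω
Step 3 — Series combination: Z_total = R + L = 1550 + j1033 Ω = 1863∠33.7° Ω.
Step 4 — Power factor: PF = cos(φ) = Re(Z)/|Z| = 1550/1862.7 = 0.8321.
Step 5 — Type: Im(Z) = 1033 ⇒ lagging (phase φ = 33.7°).

PF = 0.8321 (lagging, φ = 33.7°)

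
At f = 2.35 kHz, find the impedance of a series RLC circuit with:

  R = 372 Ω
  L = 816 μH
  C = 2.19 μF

Step 1 — Angular frequency: ω = 2π·f = 2π·2350 = 1.477e+04 rad/s.
Step 2 — Component impedances:
  R: Z = R = 372 Ω
  L: Z = jωL = j·1.477e+04·0.000816 = 0 + j12.05 Ω
  C: Z = 1/(jωC) = -j/(ω·C) = 0 - j30.92 Ω
Step 3 — Series combination: Z_total = R + L + C = 372 - j18.88 Ω = 372.5∠-2.9° Ω.

Z = 372 - j18.88 Ω = 372.5∠-2.9° Ω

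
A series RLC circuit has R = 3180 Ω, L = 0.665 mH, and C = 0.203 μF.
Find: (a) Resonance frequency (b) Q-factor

Step 1 — Resonance condition Im(Z)=0 gives ω₀ = 1/√(LC).
Step 2 — ω₀ = 1/√(0.000665·2.03e-07) = 8.607e+04 rad/s.
Step 3 — f₀ = ω₀/(2π) = 1.37e+04 Hz.
Step 4 — Series Q: Q = ω₀L/R = 8.607e+04·0.000665/3180 = 0.018.

(a) f₀ = 1.37e+04 Hz  (b) Q = 0.018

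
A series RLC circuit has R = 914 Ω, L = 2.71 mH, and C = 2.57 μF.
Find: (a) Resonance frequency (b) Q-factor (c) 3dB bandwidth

Step 1 — Resonance: ω₀ = 1/√(LC) = 1/√(0.00271·2.57e-06) = 1.198e+04 rad/s.
Step 2 — f₀ = ω₀/(2π) = 1907 Hz.
Step 3 — Series Q: Q = ω₀L/R = 1.198e+04·0.00271/914 = 0.03553.
Step 4 — Bandwidth: Δω = ω₀/Q = 3.373e+05 rad/s; BW = Δω/(2π) = 5.368e+04 Hz.

(a) f₀ = 1907 Hz  (b) Q = 0.03553  (c) BW = 5.368e+04 Hz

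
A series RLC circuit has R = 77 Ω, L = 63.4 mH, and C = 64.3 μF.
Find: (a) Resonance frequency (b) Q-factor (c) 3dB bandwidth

Step 1 — Resonance: ω₀ = 1/√(LC) = 1/√(0.0634·6.43e-05) = 495.3 rad/s.
Step 2 — f₀ = ω₀/(2π) = 78.83 Hz.
Step 3 — Series Q: Q = ω₀L/R = 495.3·0.0634/77 = 0.4078.
Step 4 — Bandwidth: Δω = ω₀/Q = 1215 rad/s; BW = Δω/(2π) = 193.3 Hz.

(a) f₀ = 78.83 Hz  (b) Q = 0.4078  (c) BW = 193.3 Hz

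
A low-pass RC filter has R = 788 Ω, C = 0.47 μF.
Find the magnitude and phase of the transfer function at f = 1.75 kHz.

Step 1 — Angular frequency: ω = 2π·1750 = 1.1e+04 rad/s.
Step 2 — Transfer function: H(jω) = 1/(1 + jωRC).
Step 3 — Denominator: 1 + jωRC = 1 + j·1.1e+04·788·4.7e-07 = 1 + j4.072.
Step 4 — H = 0.05687 - j0.2316.
Step 5 — Magnitude: |H| = 0.2385 (-12.5 dB); phase: φ = -76.2°.

|H| = 0.2385 (-12.5 dB), φ = -76.2°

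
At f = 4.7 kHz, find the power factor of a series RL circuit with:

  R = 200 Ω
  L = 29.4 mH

Step 1 — Angular frequency: ω = 2π·f = 2π·4700 = 2.953e+04 rad/s.
Step 2 — Component impedances:
  R: Z = R = 200 Ω
  L: Z = jωL = j·2.953e+04·0.0294 = 0 + j868.2 Ω
Step 3 — Series combination: Z_total = R + L = 200 + j868.2 Ω = 890.9∠77.0° Ω.
Step 4 — Power factor: PF = cos(φ) = Re(Z)/|Z| = 200/890.9 = 0.2245.
Step 5 — Type: Im(Z) = 868.2 ⇒ lagging (phase φ = 77.0°).

PF = 0.2245 (lagging, φ = 77.0°)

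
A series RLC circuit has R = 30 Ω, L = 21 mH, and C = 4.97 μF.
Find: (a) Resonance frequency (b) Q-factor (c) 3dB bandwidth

Step 1 — Resonance condition Im(Z)=0 gives ω₀ = 1/√(LC).
Step 2 — ω₀ = 1/√(0.021·4.97e-06) = 3095 rad/s.
Step 3 — f₀ = ω₀/(2π) = 492.6 Hz.
Step 4 — Series Q: Q = ω₀L/R = 3095·0.021/30 = 2.167.
Step 5 — 3dB bandwidth: Δω = ω₀/Q = 1429 rad/s; BW = Δω/(2π) = 227.4 Hz.

(a) f₀ = 492.6 Hz  (b) Q = 2.167  (c) BW = 227.4 Hz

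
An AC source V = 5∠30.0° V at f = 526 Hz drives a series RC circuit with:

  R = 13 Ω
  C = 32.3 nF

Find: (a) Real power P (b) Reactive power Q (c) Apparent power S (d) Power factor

Step 1 — Angular frequency: ω = 2π·f = 2π·526 = 3305 rad/s.
Step 2 — Component impedances:
  R: Z = R = 13 Ω
  C: Z = 1/(jωC) = -j/(ω·C) = 0 - j9368 Ω
Step 3 — Series combination: Z_total = R + C = 13 - j9368 Ω = 9368∠-89.9° Ω.
Step 4 — Source phasor: V = 5∠30.0° V = 4.33 + j2.5 V.
Step 5 — Current: I = V / Z = -0.0002662 + j0.0004626 A = 0.0005337∠119.9° A.
Step 6 — Complex power: S = V·I* = 3.704e-06 - j0.002669 VA.
Step 7 — Real power: P = Re(S) = 3.704e-06 W.
Step 8 — Reactive power: Q = Im(S) = -0.002669 VAR.
Step 9 — Apparent power: |S| = 0.002669 VA.
Step 10 — Power factor: PF = P/|S| = 0.001388 (leading).

(a) P = 3.704e-06 W  (b) Q = -0.002669 VAR  (c) S = 0.002669 VA  (d) PF = 0.001388 (leading)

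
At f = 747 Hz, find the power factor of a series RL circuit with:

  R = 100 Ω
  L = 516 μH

Step 1 — Angular frequency: ω = 2π·f = 2π·747 = 4694 rad/s.
Step 2 — Component impedances:
  R: Z = R = 100 Ω
  L: Z = jωL = j·4694·0.000516 = 0 + j2.422 Ω
Step 3 — Series combination: Z_total = R + L = 100 + j2.422 Ω = 100∠1.4° Ω.
Step 4 — Power factor: PF = cos(φ) = Re(Z)/|Z| = 100/100.03 = 0.9997.
Step 5 — Type: Im(Z) = 2.422 ⇒ lagging (phase φ = 1.4°).

PF = 0.9997 (lagging, φ = 1.4°)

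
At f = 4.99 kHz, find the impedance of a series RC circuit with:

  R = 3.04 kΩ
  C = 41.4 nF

Step 1 — Angular frequency: ω = 2π·f = 2π·4990 = 3.135e+04 rad/s.
Step 2 — Component impedances:
  R: Z = R = 3040 Ω
  C: Z = 1/(jωC) = -j/(ω·C) = 0 - j770.4 Ω
Step 3 — Series combination: Z_total = R + C = 3040 - j770.4 Ω = 3136∠-14.2° Ω.

Z = 3040 - j770.4 Ω = 3136∠-14.2° Ω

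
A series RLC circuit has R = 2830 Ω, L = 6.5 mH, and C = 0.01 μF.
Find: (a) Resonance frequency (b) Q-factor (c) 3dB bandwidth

Step 1 — Resonance condition Im(Z)=0 gives ω₀ = 1/√(LC).
Step 2 — ω₀ = 1/√(0.0065·1e-08) = 1.24e+05 rad/s.
Step 3 — f₀ = ω₀/(2π) = 1.974e+04 Hz.
Step 4 — Series Q: Q = ω₀L/R = 1.24e+05·0.0065/2830 = 0.2849.
Step 5 — 3dB bandwidth: Δω = ω₀/Q = 4.354e+05 rad/s; BW = Δω/(2π) = 6.929e+04 Hz.

(a) f₀ = 1.974e+04 Hz  (b) Q = 0.2849  (c) BW = 6.929e+04 Hz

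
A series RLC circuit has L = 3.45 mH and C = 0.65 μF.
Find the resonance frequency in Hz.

Step 1 — Resonance condition Im(Z)=0 gives ω₀ = 1/√(LC).
Step 2 — ω₀ = 1/√(0.00345·6.5e-07) = 2.112e+04 rad/s.
Step 3 — f₀ = ω₀/(2π) = 3361 Hz.

f₀ = 3361 Hz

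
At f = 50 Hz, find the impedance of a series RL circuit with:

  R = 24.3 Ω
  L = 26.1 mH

Step 1 — Angular frequency: ω = 2π·f = 2π·50 = 314.2 rad/s.
Step 2 — Component impedances:
  R: Z = R = 24.3 Ω
  L: Z = jωL = j·314.2·0.0261 = 0 + j8.2 Ω
Step 3 — Series combination: Z_total = R + L = 24.3 + j8.2 Ω = 25.65∠18.6° Ω.

Z = 24.3 + j8.2 Ω = 25.65∠18.6° Ω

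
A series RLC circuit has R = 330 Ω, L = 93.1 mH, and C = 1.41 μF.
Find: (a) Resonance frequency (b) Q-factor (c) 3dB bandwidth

Step 1 — Resonance condition Im(Z)=0 gives ω₀ = 1/√(LC).
Step 2 — ω₀ = 1/√(0.0931·1.41e-06) = 2760 rad/s.
Step 3 — f₀ = ω₀/(2π) = 439.3 Hz.
Step 4 — Series Q: Q = ω₀L/R = 2760·0.0931/330 = 0.7787.
Step 5 — 3dB bandwidth: Δω = ω₀/Q = 3545 rad/s; BW = Δω/(2π) = 564.1 Hz.

(a) f₀ = 439.3 Hz  (b) Q = 0.7787  (c) BW = 564.1 Hz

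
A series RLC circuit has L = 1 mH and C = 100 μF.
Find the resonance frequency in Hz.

Step 1 — Resonance condition Im(Z)=0 gives ω₀ = 1/√(LC).
Step 2 — ω₀ = 1/√(0.001·0.0001) = 3162 rad/s.
Step 3 — f₀ = ω₀/(2π) = 503.3 Hz.

f₀ = 503.3 Hz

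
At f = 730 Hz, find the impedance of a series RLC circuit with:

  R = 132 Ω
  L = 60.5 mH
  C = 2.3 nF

Step 1 — Angular frequency: ω = 2π·f = 2π·730 = 4587 rad/s.
Step 2 — Component impedances:
  R: Z = R = 132 Ω
  L: Z = jωL = j·4587·0.0605 = 0 + j277.5 Ω
  C: Z = 1/(jωC) = -j/(ω·C) = 0 - j9.479e+04 Ω
Step 3 — Series combination: Z_total = R + L + C = 132 - j9.451e+04 Ω = 9.451e+04∠-89.9° Ω.

Z = 132 - j9.451e+04 Ω = 9.451e+04∠-89.9° Ω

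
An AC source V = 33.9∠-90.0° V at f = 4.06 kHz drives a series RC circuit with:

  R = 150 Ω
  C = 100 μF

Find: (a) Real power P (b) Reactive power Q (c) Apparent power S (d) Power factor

Step 1 — Angular frequency: ω = 2π·f = 2π·4060 = 2.551e+04 rad/s.
Step 2 — Component impedances:
  R: Z = R = 150 Ω
  C: Z = 1/(jωC) = -j/(ω·C) = 0 - j0.392 Ω
Step 3 — Series combination: Z_total = R + C = 150 - j0.392 Ω = 150∠-0.1° Ω.
Step 4 — Source phasor: V = 33.9∠-90.0° V = 0 - j33.9 V.
Step 5 — Current: I = V / Z = 0.0005906 - j0.226 A = 0.226∠-89.9° A.
Step 6 — Complex power: S = V·I* = 7.661 - j0.02002 VA.
Step 7 — Real power: P = Re(S) = 7.661 W.
Step 8 — Reactive power: Q = Im(S) = -0.02002 VAR.
Step 9 — Apparent power: |S| = 7.661 VA.
Step 10 — Power factor: PF = P/|S| = 1 (leading).

(a) P = 7.661 W  (b) Q = -0.02002 VAR  (c) S = 7.661 VA  (d) PF = 1 (leading)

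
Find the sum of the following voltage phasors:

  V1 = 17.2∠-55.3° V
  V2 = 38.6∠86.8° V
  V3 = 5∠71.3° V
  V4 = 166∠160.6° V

Step 1 — Convert each phasor to rectangular form:
  V1 = 17.2·(cos(-55.3°) + j·sin(-55.3°)) = 9.792 - j14.14 V
  V2 = 38.6·(cos(86.8°) + j·sin(86.8°)) = 2.155 + j38.54 V
  V3 = 5·(cos(71.3°) + j·sin(71.3°)) = 1.603 + j4.736 V
  V4 = 166·(cos(160.6°) + j·sin(160.6°)) = -156.6 + j55.14 V
Step 2 — Sum components: V_total = -143 + j84.27 V.
Step 3 — Convert to polar: |V_total| = 166 V, ∠V_total = 149.5°.

V_total = 166∠149.5° V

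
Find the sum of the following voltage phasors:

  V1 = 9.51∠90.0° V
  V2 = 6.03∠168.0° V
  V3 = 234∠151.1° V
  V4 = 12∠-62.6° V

Step 1 — Convert each phasor to rectangular form:
  V1 = 9.51·(cos(90.0°) + j·sin(90.0°)) = 0 + j9.51 V
  V2 = 6.03·(cos(168.0°) + j·sin(168.0°)) = -5.898 + j1.254 V
  V3 = 234·(cos(151.1°) + j·sin(151.1°)) = -204.9 + j113.1 V
  V4 = 12·(cos(-62.6°) + j·sin(-62.6°)) = 5.522 - j10.65 V
Step 2 — Sum components: V_total = -205.2 + j113.2 V.
Step 3 — Convert to polar: |V_total| = 234.4 V, ∠V_total = 151.1°.

V_total = 234.4∠151.1° V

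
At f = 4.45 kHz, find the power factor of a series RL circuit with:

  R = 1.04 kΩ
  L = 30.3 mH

Step 1 — Angular frequency: ω = 2π·f = 2π·4450 = 2.796e+04 rad/s.
Step 2 — Component impedances:
  R: Z = R = 1040 Ω
  L: Z = jωL = j·2.796e+04·0.0303 = 0 + j847.2 Ω
Step 3 — Series combination: Z_total = R + L = 1040 + j847.2 Ω = 1341∠39.2° Ω.
Step 4 — Power factor: PF = cos(φ) = Re(Z)/|Z| = 1040/1341.4 = 0.7753.
Step 5 — Type: Im(Z) = 847.2 ⇒ lagging (phase φ = 39.2°).

PF = 0.7753 (lagging, φ = 39.2°)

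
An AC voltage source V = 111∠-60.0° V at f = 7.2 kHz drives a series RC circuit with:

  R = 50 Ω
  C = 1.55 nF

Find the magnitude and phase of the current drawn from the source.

Step 1 — Angular frequency: ω = 2π·f = 2π·7200 = 4.524e+04 rad/s.
Step 2 — Component impedances:
  R: Z = R = 50 Ω
  C: Z = 1/(jωC) = -j/(ω·C) = 0 - j1.426e+04 Ω
Step 3 — Series combination: Z_total = R + C = 50 - j1.426e+04 Ω = 1.426e+04∠-89.8° Ω.
Step 4 — Source phasor: V = 111∠-60.0° V = 55.5 - j96.13 V.
Step 5 — Ohm's law: I = V / Z_total = (55.5 - j96.13) / (50 - j1.426e+04) = 0.006754 + j0.003868 A.
Step 6 — Convert to polar: |I| = 0.007783 A, ∠I = 29.8°.

I = 0.007783∠29.8° A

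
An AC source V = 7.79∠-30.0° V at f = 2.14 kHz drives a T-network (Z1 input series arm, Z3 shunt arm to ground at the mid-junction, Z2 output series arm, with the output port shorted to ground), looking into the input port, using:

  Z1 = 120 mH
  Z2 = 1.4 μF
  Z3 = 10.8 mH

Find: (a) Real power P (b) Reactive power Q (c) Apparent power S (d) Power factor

Step 1 — Angular frequency: ω = 2π·f = 2π·2140 = 1.345e+04 rad/s.
Step 2 — Component impedances:
  Z1: Z = jωL = j·1.345e+04·0.12 = 0 + j1614 Ω
  Z2: Z = 1/(jωC) = -j/(ω·C) = 0 - j53.12 Ω
  Z3: Z = jωL = j·1.345e+04·0.0108 = 0 + j145.2 Ω
Step 3 — With the output port shorted to ground, the output series arm Z2 runs from the junction to ground; the shunt arm Z3 also runs from the junction to ground. They appear in parallel: Z3 || Z2 = 0 - j83.76 Ω.
Step 4 — Series with input arm Z1: Z_in = Z1 + (Z3 || Z2) = 0 + j1530 Ω = 1530∠90.0° Ω.
Step 5 — Source phasor: V = 7.79∠-30.0° V = 6.746 - j3.895 V.
Step 6 — Current: I = V / Z = -0.002546 - j0.00441 A = 0.005092∠-120.0° A.
Step 7 — Complex power: S = V·I* = 0 + j0.03967 VA.
Step 8 — Real power: P = Re(S) = 0 W.
Step 9 — Reactive power: Q = Im(S) = 0.03967 VAR.
Step 10 — Apparent power: |S| = 0.03967 VA.
Step 11 — Power factor: PF = P/|S| = 0 (lagging).

(a) P = 0 W  (b) Q = 0.03967 VAR  (c) S = 0.03967 VA  (d) PF = 0 (lagging)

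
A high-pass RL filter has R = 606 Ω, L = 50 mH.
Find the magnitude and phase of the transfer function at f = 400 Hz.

Step 1 — Angular frequency: ω = 2π·400 = 2513 rad/s.
Step 2 — Transfer function: H(jω) = jωL/(R + jωL).
Step 3 — Numerator jωL = j·125.7; denominator R + jωL = 606 + j125.7.
Step 4 — H = 0.04123 + j0.1988.
Step 5 — Magnitude: |H| = 0.203 (-13.8 dB); phase: φ = 78.3°.

|H| = 0.203 (-13.8 dB), φ = 78.3°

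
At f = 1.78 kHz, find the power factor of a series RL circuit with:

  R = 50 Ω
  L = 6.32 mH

Step 1 — Angular frequency: ω = 2π·f = 2π·1780 = 1.118e+04 rad/s.
Step 2 — Component impedances:
  R: Z = R = 50 Ω
  L: Z = jωL = j·1.118e+04·0.00632 = 0 + j70.68 Ω
Step 3 — Series combination: Z_total = R + L = 50 + j70.68 Ω = 86.58∠54.7° Ω.
Step 4 — Power factor: PF = cos(φ) = Re(Z)/|Z| = 50/86.58 = 0.5775.
Step 5 — Type: Im(Z) = 70.68 ⇒ lagging (phase φ = 54.7°).

PF = 0.5775 (lagging, φ = 54.7°)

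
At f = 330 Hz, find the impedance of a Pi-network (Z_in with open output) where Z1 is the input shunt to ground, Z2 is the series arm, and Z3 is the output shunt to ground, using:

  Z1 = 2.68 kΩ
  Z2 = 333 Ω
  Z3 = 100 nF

Step 1 — Angular frequency: ω = 2π·f = 2π·330 = 2073 rad/s.
Step 2 — Component impedances:
  Z1: Z = R = 2680 Ω
  Z2: Z = R = 333 Ω
  Z3: Z = 1/(jωC) = -j/(ω·C) = 0 - j4823 Ω
Step 3 — With open output, the series arm Z2 and the output shunt Z3 appear in series to ground: Z2 + Z3 = 333 - j4823 Ω.
Step 4 — Parallel with input shunt Z1: Z_in = Z1 || (Z2 + Z3) = 2011 - j1071 Ω = 2278∠-28.0° Ω.

Z = 2011 - j1071 Ω = 2278∠-28.0° Ω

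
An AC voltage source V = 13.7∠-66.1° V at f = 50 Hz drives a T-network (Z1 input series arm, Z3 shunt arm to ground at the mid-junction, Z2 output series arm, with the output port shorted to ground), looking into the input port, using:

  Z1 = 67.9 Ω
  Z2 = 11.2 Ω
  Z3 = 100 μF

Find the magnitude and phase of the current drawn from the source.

Step 1 — Angular frequency: ω = 2π·f = 2π·50 = 314.2 rad/s.
Step 2 — Component impedances:
  Z1: Z = R = 67.9 Ω
  Z2: Z = R = 11.2 Ω
  Z3: Z = 1/(jωC) = -j/(ω·C) = 0 - j31.83 Ω
Step 3 — With the output port shorted to ground, the output series arm Z2 runs from the junction to ground; the shunt arm Z3 also runs from the junction to ground. They appear in parallel: Z3 || Z2 = 9.966 - j3.507 Ω.
Step 4 — Series with input arm Z1: Z_in = Z1 + (Z3 || Z2) = 77.87 - j3.507 Ω = 77.95∠-2.6° Ω.
Step 5 — Source phasor: V = 13.7∠-66.1° V = 5.55 - j12.53 V.
Step 6 — Ohm's law: I = V / Z_total = (5.55 - j12.53) / (77.87 - j3.507) = 0.07837 - j0.1573 A.
Step 7 — Convert to polar: |I| = 0.1758 A, ∠I = -63.5°.

I = 0.1758∠-63.5° A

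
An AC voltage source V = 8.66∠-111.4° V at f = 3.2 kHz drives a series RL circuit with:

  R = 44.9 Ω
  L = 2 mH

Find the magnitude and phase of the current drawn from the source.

Step 1 — Angular frequency: ω = 2π·f = 2π·3200 = 2.011e+04 rad/s.
Step 2 — Component impedances:
  R: Z = R = 44.9 Ω
  L: Z = jωL = j·2.011e+04·0.002 = 0 + j40.21 Ω
Step 3 — Series combination: Z_total = R + L = 44.9 + j40.21 Ω = 60.27∠41.8° Ω.
Step 4 — Source phasor: V = 8.66∠-111.4° V = -3.16 - j8.063 V.
Step 5 — Ohm's law: I = V / Z_total = (-3.16 - j8.063) / (44.9 + j40.21) = -0.1283 - j0.06467 A.
Step 6 — Convert to polar: |I| = 0.1437 A, ∠I = -153.2°.

I = 0.1437∠-153.2° A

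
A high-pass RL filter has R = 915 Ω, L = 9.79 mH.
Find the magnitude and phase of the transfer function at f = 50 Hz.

Step 1 — Angular frequency: ω = 2π·50 = 314.2 rad/s.
Step 2 — Transfer function: H(jω) = jωL/(R + jωL).
Step 3 — Numerator jωL = j·3.076; denominator R + jωL = 915 + j3.076.
Step 4 — H = 1.13e-05 + j0.003361.
Step 5 — Magnitude: |H| = 0.003361 (-49.5 dB); phase: φ = 89.8°.

|H| = 0.003361 (-49.5 dB), φ = 89.8°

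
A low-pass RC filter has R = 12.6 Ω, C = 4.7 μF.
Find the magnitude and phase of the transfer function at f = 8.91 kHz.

Step 1 — Angular frequency: ω = 2π·8910 = 5.598e+04 rad/s.
Step 2 — Transfer function: H(jω) = 1/(1 + jωRC).
Step 3 — Denominator: 1 + jωRC = 1 + j·5.598e+04·12.6·4.7e-06 = 1 + j3.315.
Step 4 — H = 0.08339 - j0.2765.
Step 5 — Magnitude: |H| = 0.2888 (-10.8 dB); phase: φ = -73.2°.

|H| = 0.2888 (-10.8 dB), φ = -73.2°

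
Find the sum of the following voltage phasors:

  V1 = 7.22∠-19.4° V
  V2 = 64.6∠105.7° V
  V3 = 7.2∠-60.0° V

Step 1 — Convert each phasor to rectangular form:
  V1 = 7.22·(cos(-19.4°) + j·sin(-19.4°)) = 6.81 - j2.398 V
  V2 = 64.6·(cos(105.7°) + j·sin(105.7°)) = -17.48 + j62.19 V
  V3 = 7.2·(cos(-60.0°) + j·sin(-60.0°)) = 3.6 - j6.235 V
Step 2 — Sum components: V_total = -7.071 + j53.56 V.
Step 3 — Convert to polar: |V_total| = 54.02 V, ∠V_total = 97.5°.

V_total = 54.02∠97.5° V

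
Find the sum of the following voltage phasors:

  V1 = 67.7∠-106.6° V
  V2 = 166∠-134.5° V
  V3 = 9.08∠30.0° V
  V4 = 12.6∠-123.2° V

Step 1 — Convert each phasor to rectangular form:
  V1 = 67.7·(cos(-106.6°) + j·sin(-106.6°)) = -19.34 - j64.88 V
  V2 = 166·(cos(-134.5°) + j·sin(-134.5°)) = -116.4 - j118.4 V
  V3 = 9.08·(cos(30.0°) + j·sin(30.0°)) = 7.864 + j4.54 V
  V4 = 12.6·(cos(-123.2°) + j·sin(-123.2°)) = -6.899 - j10.54 V
Step 2 — Sum components: V_total = -134.7 - j189.3 V.
Step 3 — Convert to polar: |V_total| = 232.3 V, ∠V_total = -125.4°.

V_total = 232.3∠-125.4° V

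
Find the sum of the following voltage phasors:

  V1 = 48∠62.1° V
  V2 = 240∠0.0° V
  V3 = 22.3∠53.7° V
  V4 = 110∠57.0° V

Step 1 — Convert each phasor to rectangular form:
  V1 = 48·(cos(62.1°) + j·sin(62.1°)) = 22.46 + j42.42 V
  V2 = 240·(cos(0.0°) + j·sin(0.0°)) = 240 V
  V3 = 22.3·(cos(53.7°) + j·sin(53.7°)) = 13.2 + j17.97 V
  V4 = 110·(cos(57.0°) + j·sin(57.0°)) = 59.91 + j92.25 V
Step 2 — Sum components: V_total = 335.6 + j152.6 V.
Step 3 — Convert to polar: |V_total| = 368.7 V, ∠V_total = 24.5°.

V_total = 368.7∠24.5° V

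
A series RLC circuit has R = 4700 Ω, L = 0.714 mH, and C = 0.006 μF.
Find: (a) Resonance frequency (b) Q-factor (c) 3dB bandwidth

Step 1 — Resonance condition Im(Z)=0 gives ω₀ = 1/√(LC).
Step 2 — ω₀ = 1/√(0.000714·6e-09) = 4.831e+05 rad/s.
Step 3 — f₀ = ω₀/(2π) = 7.689e+04 Hz.
Step 4 — Series Q: Q = ω₀L/R = 4.831e+05·0.000714/4700 = 0.0734.
Step 5 — 3dB bandwidth: Δω = ω₀/Q = 6.583e+06 rad/s; BW = Δω/(2π) = 1.048e+06 Hz.

(a) f₀ = 7.689e+04 Hz  (b) Q = 0.0734  (c) BW = 1.048e+06 Hz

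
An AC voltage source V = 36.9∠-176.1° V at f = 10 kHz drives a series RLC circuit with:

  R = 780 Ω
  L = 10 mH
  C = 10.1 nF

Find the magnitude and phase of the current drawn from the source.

Step 1 — Angular frequency: ω = 2π·f = 2π·1e+04 = 6.283e+04 rad/s.
Step 2 — Component impedances:
  R: Z = R = 780 Ω
  L: Z = jωL = j·6.283e+04·0.01 = 0 + j628.3 Ω
  C: Z = 1/(jωC) = -j/(ω·C) = 0 - j1576 Ω
Step 3 — Series combination: Z_total = R + L + C = 780 - j947.5 Ω = 1227∠-50.5° Ω.
Step 4 — Source phasor: V = 36.9∠-176.1° V = -36.81 - j2.51 V.
Step 5 — Ohm's law: I = V / Z_total = (-36.81 - j2.51) / (780 - j947.5) = -0.01749 - j0.02446 A.
Step 6 — Convert to polar: |I| = 0.03007 A, ∠I = -125.6°.

I = 0.03007∠-125.6° A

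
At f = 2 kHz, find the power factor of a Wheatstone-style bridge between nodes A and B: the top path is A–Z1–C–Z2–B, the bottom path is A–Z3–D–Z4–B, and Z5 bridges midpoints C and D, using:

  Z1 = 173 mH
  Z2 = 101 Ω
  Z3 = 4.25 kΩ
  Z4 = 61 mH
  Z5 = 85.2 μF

Step 1 — Angular frequency: ω = 2π·f = 2π·2000 = 1.257e+04 rad/s.
Step 2 — Component impedances:
  Z1: Z = jωL = j·1.257e+04·0.173 = 0 + j2174 Ω
  Z2: Z = R = 101 Ω
  Z3: Z = R = 4250 Ω
  Z4: Z = jωL = j·1.257e+04·0.061 = 0 + j766.5 Ω
  Z5: Z = 1/(jωC) = -j/(ω·C) = 0 - j0.934 Ω
Step 3 — Bridge requires nodal analysis (the Z5 bridge couples midpoints C and D, so the two paths cannot be reduced to a simple series/parallel combination). Setting node B to ground and injecting 1 A at node A, the 3-node admittance system at A, C, D solves to V_A = Z_AB = 980.9 + j1736 Ω = 1994∠60.5° Ω.
Step 4 — Power factor: PF = cos(φ) = Re(Z)/|Z| = 980.88/1994.3 = 0.4918.
Step 5 — Type: Im(Z) = 1736 ⇒ lagging (phase φ = 60.5°).

PF = 0.4918 (lagging, φ = 60.5°)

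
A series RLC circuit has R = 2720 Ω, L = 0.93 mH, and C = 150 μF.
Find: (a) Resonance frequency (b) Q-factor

Step 1 — Resonance condition Im(Z)=0 gives ω₀ = 1/√(LC).
Step 2 — ω₀ = 1/√(0.00093·0.00015) = 2677 rad/s.
Step 3 — f₀ = ω₀/(2π) = 426.1 Hz.
Step 4 — Series Q: Q = ω₀L/R = 2677·0.00093/2720 = 0.0009154.

(a) f₀ = 426.1 Hz  (b) Q = 0.0009154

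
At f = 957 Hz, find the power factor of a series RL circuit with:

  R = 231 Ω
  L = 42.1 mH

Step 1 — Angular frequency: ω = 2π·f = 2π·957 = 6013 rad/s.
Step 2 — Component impedances:
  R: Z = R = 231 Ω
  L: Z = jωL = j·6013·0.0421 = 0 + j253.1 Ω
Step 3 — Series combination: Z_total = R + L = 231 + j253.1 Ω = 342.7∠47.6° Ω.
Step 4 — Power factor: PF = cos(φ) = Re(Z)/|Z| = 231/342.7 = 0.6741.
Step 5 — Type: Im(Z) = 253.1 ⇒ lagging (phase φ = 47.6°).

PF = 0.6741 (lagging, φ = 47.6°)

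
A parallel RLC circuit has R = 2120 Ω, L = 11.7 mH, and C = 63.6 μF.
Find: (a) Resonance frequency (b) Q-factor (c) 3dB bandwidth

Step 1 — Resonance: ω₀ = 1/√(LC) = 1/√(0.0117·6.36e-05) = 1159 rad/s.
Step 2 — f₀ = ω₀/(2π) = 184.5 Hz.
Step 3 — Parallel Q: Q = R/(ω₀L) = 2120/(1159·0.0117) = 156.3.
Step 4 — Bandwidth: Δω = ω₀/Q = 7.417 rad/s; BW = Δω/(2π) = 1.18 Hz.

(a) f₀ = 184.5 Hz  (b) Q = 156.3  (c) BW = 1.18 Hz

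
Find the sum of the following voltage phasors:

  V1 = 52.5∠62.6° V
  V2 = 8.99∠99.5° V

Step 1 — Convert each phasor to rectangular form:
  V1 = 52.5·(cos(62.6°) + j·sin(62.6°)) = 24.16 + j46.61 V
  V2 = 8.99·(cos(99.5°) + j·sin(99.5°)) = -1.484 + j8.867 V
Step 2 — Sum components: V_total = 22.68 + j55.48 V.
Step 3 — Convert to polar: |V_total| = 59.93 V, ∠V_total = 67.8°.

V_total = 59.93∠67.8° V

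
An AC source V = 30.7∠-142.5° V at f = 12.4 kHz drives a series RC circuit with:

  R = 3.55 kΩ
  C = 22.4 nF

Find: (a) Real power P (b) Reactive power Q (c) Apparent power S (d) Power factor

Step 1 — Angular frequency: ω = 2π·f = 2π·1.24e+04 = 7.791e+04 rad/s.
Step 2 — Component impedances:
  R: Z = R = 3550 Ω
  C: Z = 1/(jωC) = -j/(ω·C) = 0 - j573 Ω
Step 3 — Series combination: Z_total = R + C = 3550 - j573 Ω = 3596∠-9.2° Ω.
Step 4 — Source phasor: V = 30.7∠-142.5° V = -24.36 - j18.69 V.
Step 5 — Current: I = V / Z = -0.005858 - j0.00621 A = 0.008537∠-133.3° A.
Step 6 — Complex power: S = V·I* = 0.2587 - j0.04176 VA.
Step 7 — Real power: P = Re(S) = 0.2587 W.
Step 8 — Reactive power: Q = Im(S) = -0.04176 VAR.
Step 9 — Apparent power: |S| = 0.2621 VA.
Step 10 — Power factor: PF = P/|S| = 0.9872 (leading).

(a) P = 0.2587 W  (b) Q = -0.04176 VAR  (c) S = 0.2621 VA  (d) PF = 0.9872 (leading)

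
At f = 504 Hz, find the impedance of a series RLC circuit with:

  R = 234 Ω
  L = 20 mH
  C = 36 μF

Step 1 — Angular frequency: ω = 2π·f = 2π·504 = 3167 rad/s.
Step 2 — Component impedances:
  R: Z = R = 234 Ω
  L: Z = jωL = j·3167·0.02 = 0 + j63.33 Ω
  C: Z = 1/(jωC) = -j/(ω·C) = 0 - j8.772 Ω
Step 3 — Series combination: Z_total = R + L + C = 234 + j54.56 Ω = 240.3∠13.1° Ω.

Z = 234 + j54.56 Ω = 240.3∠13.1° Ω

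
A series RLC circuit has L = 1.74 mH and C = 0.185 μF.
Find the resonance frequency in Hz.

Step 1 — Resonance condition Im(Z)=0 gives ω₀ = 1/√(LC).
Step 2 — ω₀ = 1/√(0.00174·1.85e-07) = 5.574e+04 rad/s.
Step 3 — f₀ = ω₀/(2π) = 8871 Hz.

f₀ = 8871 Hz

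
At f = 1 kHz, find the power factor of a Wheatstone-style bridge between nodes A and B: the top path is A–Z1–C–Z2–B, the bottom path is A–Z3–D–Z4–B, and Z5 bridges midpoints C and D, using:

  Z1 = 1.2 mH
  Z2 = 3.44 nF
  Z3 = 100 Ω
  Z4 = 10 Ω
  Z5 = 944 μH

Step 1 — Angular frequency: ω = 2π·f = 2π·1000 = 6283 rad/s.
Step 2 — Component impedances:
  Z1: Z = jωL = j·6283·0.0012 = 0 + j7.54 Ω
  Z2: Z = 1/(jωC) = -j/(ω·C) = 0 - j4.627e+04 Ω
  Z3: Z = R = 100 Ω
  Z4: Z = R = 10 Ω
  Z5: Z = jωL = j·6283·0.000944 = 0 + j5.931 Ω
Step 3 — Bridge requires nodal analysis (the Z5 bridge couples midpoints C and D, so the two paths cannot be reduced to a simple series/parallel combination). Setting node B to ground and injecting 1 A at node A, the 3-node admittance system at A, C, D solves to V_A = Z_AB = 11.79 + j13.23 Ω = 17.72∠48.3° Ω.
Step 4 — Power factor: PF = cos(φ) = Re(Z)/|Z| = 11.785/17.717 = 0.6652.
Step 5 — Type: Im(Z) = 13.23 ⇒ lagging (phase φ = 48.3°).

PF = 0.6652 (lagging, φ = 48.3°)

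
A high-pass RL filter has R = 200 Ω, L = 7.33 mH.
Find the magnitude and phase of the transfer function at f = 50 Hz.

Step 1 — Angular frequency: ω = 2π·50 = 314.2 rad/s.
Step 2 — Transfer function: H(jω) = jωL/(R + jωL).
Step 3 — Numerator jωL = j·2.303; denominator R + jωL = 200 + j2.303.
Step 4 — H = 0.0001326 + j0.01151.
Step 5 — Magnitude: |H| = 0.01151 (-38.8 dB); phase: φ = 89.3°.

|H| = 0.01151 (-38.8 dB), φ = 89.3°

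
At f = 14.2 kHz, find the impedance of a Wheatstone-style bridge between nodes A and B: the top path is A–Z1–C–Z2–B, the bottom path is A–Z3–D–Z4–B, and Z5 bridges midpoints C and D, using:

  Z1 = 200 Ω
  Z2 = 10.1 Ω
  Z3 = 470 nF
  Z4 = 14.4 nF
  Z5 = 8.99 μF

Step 1 — Angular frequency: ω = 2π·f = 2π·1.42e+04 = 8.922e+04 rad/s.
Step 2 — Component impedances:
  Z1: Z = R = 200 Ω
  Z2: Z = R = 10.1 Ω
  Z3: Z = 1/(jωC) = -j/(ω·C) = 0 - j23.85 Ω
  Z4: Z = 1/(jωC) = -j/(ω·C) = 0 - j778.3 Ω
  Z5: Z = 1/(jωC) = -j/(ω·C) = 0 - j1.247 Ω
Step 3 — Bridge requires nodal analysis (the Z5 bridge couples midpoints C and D, so the two paths cannot be reduced to a simple series/parallel combination). Setting node B to ground and injecting 1 A at node A, the 3-node admittance system at A, C, D solves to V_A = Z_AB = 13.17 - j24.84 Ω = 28.11∠-62.1° Ω.

Z = 13.17 - j24.84 Ω = 28.11∠-62.1° Ω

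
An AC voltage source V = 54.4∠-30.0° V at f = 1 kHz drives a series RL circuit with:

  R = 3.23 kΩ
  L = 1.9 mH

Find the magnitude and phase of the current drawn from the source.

Step 1 — Angular frequency: ω = 2π·f = 2π·1000 = 6283 rad/s.
Step 2 — Component impedances:
  R: Z = R = 3230 Ω
  L: Z = jωL = j·6283·0.0019 = 0 + j11.94 Ω
Step 3 — Series combination: Z_total = R + L = 3230 + j11.94 Ω = 3230∠0.2° Ω.
Step 4 — Source phasor: V = 54.4∠-30.0° V = 47.11 - j27.2 V.
Step 5 — Ohm's law: I = V / Z_total = (47.11 - j27.2) / (3230 + j11.94) = 0.01455 - j0.008475 A.
Step 6 — Convert to polar: |I| = 0.01684 A, ∠I = -30.2°.

I = 0.01684∠-30.2° A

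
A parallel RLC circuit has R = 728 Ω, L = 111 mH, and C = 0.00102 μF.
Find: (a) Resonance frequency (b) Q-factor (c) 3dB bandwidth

Step 1 — Resonance: ω₀ = 1/√(LC) = 1/√(0.111·1.02e-09) = 9.398e+04 rad/s.
Step 2 — f₀ = ω₀/(2π) = 1.496e+04 Hz.
Step 3 — Parallel Q: Q = R/(ω₀L) = 728/(9.398e+04·0.111) = 0.06979.
Step 4 — Bandwidth: Δω = ω₀/Q = 1.347e+06 rad/s; BW = Δω/(2π) = 2.143e+05 Hz.

(a) f₀ = 1.496e+04 Hz  (b) Q = 0.06979  (c) BW = 2.143e+05 Hz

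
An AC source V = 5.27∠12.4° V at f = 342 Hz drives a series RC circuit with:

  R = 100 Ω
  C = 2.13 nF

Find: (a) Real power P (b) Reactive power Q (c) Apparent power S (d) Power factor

Step 1 — Angular frequency: ω = 2π·f = 2π·342 = 2149 rad/s.
Step 2 — Component impedances:
  R: Z = R = 100 Ω
  C: Z = 1/(jωC) = -j/(ω·C) = 0 - j2.185e+05 Ω
Step 3 — Series combination: Z_total = R + C = 100 - j2.185e+05 Ω = 2.185e+05∠-90.0° Ω.
Step 4 — Source phasor: V = 5.27∠12.4° V = 5.147 + j1.132 V.
Step 5 — Current: I = V / Z = -5.169e-06 + j2.356e-05 A = 2.412e-05∠102.4° A.
Step 6 — Complex power: S = V·I* = 5.818e-08 - j0.0001271 VA.
Step 7 — Real power: P = Re(S) = 5.818e-08 W.
Step 8 — Reactive power: Q = Im(S) = -0.0001271 VAR.
Step 9 — Apparent power: |S| = 0.0001271 VA.
Step 10 — Power factor: PF = P/|S| = 0.0004577 (leading).

(a) P = 5.818e-08 W  (b) Q = -0.0001271 VAR  (c) S = 0.0001271 VA  (d) PF = 0.0004577 (leading)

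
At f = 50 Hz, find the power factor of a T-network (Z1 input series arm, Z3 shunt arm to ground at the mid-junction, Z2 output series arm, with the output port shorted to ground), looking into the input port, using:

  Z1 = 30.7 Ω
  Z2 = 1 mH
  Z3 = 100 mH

Step 1 — Angular frequency: ω = 2π·f = 2π·50 = 314.2 rad/s.
Step 2 — Component impedances:
  Z1: Z = R = 30.7 Ω
  Z2: Z = jωL = j·314.2·0.001 = 0 + j0.3142 Ω
  Z3: Z = jωL = j·314.2·0.1 = 0 + j31.42 Ω
Step 3 — With the output port shorted to ground, the output series arm Z2 runs from the junction to ground; the shunt arm Z3 also runs from the junction to ground. They appear in parallel: Z3 || Z2 = 0 + j0.311 Ω.
Step 4 — Series with input arm Z1: Z_in = Z1 + (Z3 || Z2) = 30.7 + j0.311 Ω = 30.7∠0.6° Ω.
Step 5 — Power factor: PF = cos(φ) = Re(Z)/|Z| = 30.7/30.702 = 0.9999.
Step 6 — Type: Im(Z) = 0.311 ⇒ lagging (phase φ = 0.6°).

PF = 0.9999 (lagging, φ = 0.6°)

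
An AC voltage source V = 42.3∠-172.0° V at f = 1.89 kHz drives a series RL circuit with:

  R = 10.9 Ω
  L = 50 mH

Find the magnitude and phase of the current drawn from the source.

Step 1 — Angular frequency: ω = 2π·f = 2π·1890 = 1.188e+04 rad/s.
Step 2 — Component impedances:
  R: Z = R = 10.9 Ω
  L: Z = jωL = j·1.188e+04·0.05 = 0 + j593.8 Ω
Step 3 — Series combination: Z_total = R + L = 10.9 + j593.8 Ω = 593.9∠88.9° Ω.
Step 4 — Source phasor: V = 42.3∠-172.0° V = -41.89 - j5.887 V.
Step 5 — Ohm's law: I = V / Z_total = (-41.89 - j5.887) / (10.9 + j593.8) = -0.01121 + j0.07034 A.
Step 6 — Convert to polar: |I| = 0.07123 A, ∠I = 99.1°.

I = 0.07123∠99.1° A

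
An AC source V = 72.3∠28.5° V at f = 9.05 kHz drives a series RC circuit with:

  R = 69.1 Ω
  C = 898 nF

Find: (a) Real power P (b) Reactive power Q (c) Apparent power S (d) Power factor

Step 1 — Angular frequency: ω = 2π·f = 2π·9050 = 5.686e+04 rad/s.
Step 2 — Component impedances:
  R: Z = R = 69.1 Ω
  C: Z = 1/(jωC) = -j/(ω·C) = 0 - j19.58 Ω
Step 3 — Series combination: Z_total = R + C = 69.1 - j19.58 Ω = 71.82∠-15.8° Ω.
Step 4 — Source phasor: V = 72.3∠28.5° V = 63.54 + j34.5 V.
Step 5 — Current: I = V / Z = 0.7202 + j0.7034 A = 1.007∠44.3° A.
Step 6 — Complex power: S = V·I* = 70.02 - j19.85 VA.
Step 7 — Real power: P = Re(S) = 70.02 W.
Step 8 — Reactive power: Q = Im(S) = -19.85 VAR.
Step 9 — Apparent power: |S| = 72.78 VA.
Step 10 — Power factor: PF = P/|S| = 0.9621 (leading).

(a) P = 70.02 W  (b) Q = -19.85 VAR  (c) S = 72.78 VA  (d) PF = 0.9621 (leading)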